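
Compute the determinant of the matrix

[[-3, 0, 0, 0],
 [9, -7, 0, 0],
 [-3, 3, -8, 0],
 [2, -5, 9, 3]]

The matrix is lower triangular, so the determinant is the product of the diagonal entries:
det = (-3) · (-7) · (-8) · (3) = -504

-504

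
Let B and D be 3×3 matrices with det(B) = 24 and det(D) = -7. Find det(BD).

det(BD) = det(B)·det(D) = (24)·(-7) = -168

|BD| = -168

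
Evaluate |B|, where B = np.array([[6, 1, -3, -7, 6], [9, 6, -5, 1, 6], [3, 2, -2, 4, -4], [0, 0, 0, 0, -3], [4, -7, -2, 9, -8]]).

Expand along row 4 (it has 4 zeros):
  − (-3) · M_45   where M_45 = det([6 1 -3 -7; 9 6 -5 1; 3 2 -2 4; 4 -7 -2 9]) = -215
det = (-1)·(-3)·(-215) = -645

det(B) = -645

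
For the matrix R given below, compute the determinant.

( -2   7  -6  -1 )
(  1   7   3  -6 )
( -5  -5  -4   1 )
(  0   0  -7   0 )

|R| = 1533

Expand along row 4 (it has 3 zeros):
  − (-7) · M_43   where M_43 = det([-2 7 -1; 1 7 -6; -5 -5 1]) = 219
det = (-1)·(-7)·(219) = 1533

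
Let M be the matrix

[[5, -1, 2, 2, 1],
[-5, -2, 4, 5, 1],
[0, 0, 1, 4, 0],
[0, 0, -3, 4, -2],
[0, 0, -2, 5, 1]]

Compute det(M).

M is block upper-triangular with a 2×2 block and a 3×3 block on the diagonal, so its determinant equals the product of the determinants of the diagonal blocks.
det of the 2×2 block = -15
det of the 3×3 block = 42
det = (-15)·(42) = -630

det(M) = -630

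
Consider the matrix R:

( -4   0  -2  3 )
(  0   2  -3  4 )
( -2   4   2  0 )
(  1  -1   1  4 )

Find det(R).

-410

Expand along row 1 (it has 1 zero):
  + (-4) · M_11   where M_11 = det([2 -3 4; 4 2 0; -1 1 4]) = 88
  + (-2) · M_13   where M_13 = det([0 2 4; -2 4 0; 1 -1 4]) = 8
  − (3) · M_14   where M_14 = det([0 2 -3; -2 4 2; 1 -1 1]) = 14
det = (+1)·(-4)·(88) + (+1)·(-2)·(8) + (-1)·(3)·(14) = -410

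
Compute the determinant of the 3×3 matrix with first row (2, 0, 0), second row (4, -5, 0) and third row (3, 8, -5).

The matrix is lower triangular, so the determinant is the product of the diagonal entries:
det = (2) · (-5) · (-5) = 50

50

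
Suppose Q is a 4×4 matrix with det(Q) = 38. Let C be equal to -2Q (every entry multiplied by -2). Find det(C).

For a 4×4 matrix, det(-2Q) = (-2)^4·det(Q) = 16·det(Q).
det(C) = (16)·(38) = 608

608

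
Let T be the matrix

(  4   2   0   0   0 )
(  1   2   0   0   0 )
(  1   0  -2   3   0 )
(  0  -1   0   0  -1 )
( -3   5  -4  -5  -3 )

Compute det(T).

132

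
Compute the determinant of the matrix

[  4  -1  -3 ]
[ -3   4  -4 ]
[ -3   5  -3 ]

The determinant is 38.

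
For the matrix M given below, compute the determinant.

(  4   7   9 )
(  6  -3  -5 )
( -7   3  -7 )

|M| = 656

Expand along column 1:
  + 4 · |-3 -5; 3 -7| = 4·(21 − (-15)) = 144
  − 6 · |7 9; 3 -7| = −6·(-49 − 27) = 456
  + (-7) · |7 9; -3 -5| = (-7)·(-35 − (-27)) = 56
Sum: (144) + (456) + (56) = 656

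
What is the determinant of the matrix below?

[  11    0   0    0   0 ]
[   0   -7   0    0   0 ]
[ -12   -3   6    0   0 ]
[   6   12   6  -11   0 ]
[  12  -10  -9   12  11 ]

55902

The matrix is lower triangular, so the determinant is the product of the diagonal entries:
det = (11) · (-7) · (6) · (-11) · (11) = 55902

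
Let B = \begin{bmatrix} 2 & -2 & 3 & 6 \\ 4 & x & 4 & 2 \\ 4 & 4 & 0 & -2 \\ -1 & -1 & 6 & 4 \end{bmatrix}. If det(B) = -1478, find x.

Expanding along the row containing x, det(B) is linear in x: det(B) = (126)·x + (-344).
Set (126)·x + (-344) = -1478  ⇒  (126)·x = -1134  ⇒  x = -9.

x = -9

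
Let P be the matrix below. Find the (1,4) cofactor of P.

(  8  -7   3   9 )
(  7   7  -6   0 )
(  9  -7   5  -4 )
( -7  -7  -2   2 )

Delete row 1 and column 4; the remaining 3×3 submatrix is [7 7 -6; 9 -7 5; -7 -7 -2].
Its determinant is 896.
The cofactor carries sign (−1)^(1+4) = −1, so C_{1,4} = −(896) = -896.

The cofactor is -896.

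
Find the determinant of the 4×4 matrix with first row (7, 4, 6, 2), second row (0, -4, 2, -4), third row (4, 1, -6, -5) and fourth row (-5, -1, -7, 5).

1532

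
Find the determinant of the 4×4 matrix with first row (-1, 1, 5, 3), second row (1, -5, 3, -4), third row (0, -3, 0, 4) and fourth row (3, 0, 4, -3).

-601

Expand along row 3 (it has 2 zeros):
  − (-3) · M_32   where M_32 = det([-1 5 3; 1 3 -4; 3 4 -3]) = -67
  − (4) · M_34   where M_34 = det([-1 1 5; 1 -5 3; 3 0 4]) = 100
det = (-1)·(-3)·(-67) + (-1)·(4)·(100) = -601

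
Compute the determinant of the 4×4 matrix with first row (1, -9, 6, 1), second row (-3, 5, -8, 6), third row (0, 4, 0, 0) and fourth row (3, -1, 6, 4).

Expand along row 3 (it has 3 zeros):
  − (4) · M_32   where M_32 = det([1 6 1; -3 -8 6; 3 6 4]) = 118
det = (-1)·(4)·(118) = -472

The determinant is -472.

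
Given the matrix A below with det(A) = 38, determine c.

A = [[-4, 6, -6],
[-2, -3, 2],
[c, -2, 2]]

-5

Expanding along the row containing c, det(A) is linear in c: det(A) = (-6)·c + (8).
Set (-6)·c + (8) = 38  ⇒  (-6)·c = 30  ⇒  c = -5.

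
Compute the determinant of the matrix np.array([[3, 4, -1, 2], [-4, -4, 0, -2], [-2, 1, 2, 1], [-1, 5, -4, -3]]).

-114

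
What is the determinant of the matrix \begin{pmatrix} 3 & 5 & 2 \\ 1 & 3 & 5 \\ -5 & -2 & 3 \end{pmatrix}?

Expand along column 1:
  + 3 · |3 5; -2 3| = 3·(9 − (-10)) = 57
  − 1 · |5 2; -2 3| = −1·(15 − (-4)) = -19
  + (-5) · |5 2; 3 5| = (-5)·(25 − 6) = -95
Sum: (57) + (-19) + (-95) = -57

-57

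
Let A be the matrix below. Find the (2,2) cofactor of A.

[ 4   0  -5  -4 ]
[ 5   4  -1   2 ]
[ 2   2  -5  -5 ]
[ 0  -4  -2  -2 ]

-4

Delete row 2 and column 2; the remaining 3×3 submatrix is [4 -5 -4; 2 -5 -5; 0 -2 -2].
Its determinant is -4.
The cofactor carries sign (−1)^(2+2) = +1, so C_{2,2} = +(-4) = -4.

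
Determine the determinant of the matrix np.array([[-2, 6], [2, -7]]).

det = (-2)·(-7) − 6·2 = 14 − 12 = 2

The determinant is 2.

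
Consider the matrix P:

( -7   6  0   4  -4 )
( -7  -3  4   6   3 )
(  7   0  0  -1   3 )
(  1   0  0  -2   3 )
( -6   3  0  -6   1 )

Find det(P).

Expand along column 3 (it has 4 zeros):
  − (4) · M_23   where M_23 = det([-7 6 4 -4; 7 0 -1 3; 1 0 -2 3; -6 3 -6 1]) = -585
det = (-1)·(4)·(-585) = 2340

|P| = 2340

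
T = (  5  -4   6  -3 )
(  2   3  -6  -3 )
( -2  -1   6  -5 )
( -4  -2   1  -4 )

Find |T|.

The determinant is -1322.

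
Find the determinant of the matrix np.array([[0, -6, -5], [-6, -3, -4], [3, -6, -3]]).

Expand along row 1:
  − (-6) · |-6 -4; 3 -3| = −(-6)·(18 − (-12)) = 180
  + (-5) · |-6 -3; 3 -6| = (-5)·(36 − (-9)) = -225
Sum: (180) + (-225) = -45

The determinant is -45.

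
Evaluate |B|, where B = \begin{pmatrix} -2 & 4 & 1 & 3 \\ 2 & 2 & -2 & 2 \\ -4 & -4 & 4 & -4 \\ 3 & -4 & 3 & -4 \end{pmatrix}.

0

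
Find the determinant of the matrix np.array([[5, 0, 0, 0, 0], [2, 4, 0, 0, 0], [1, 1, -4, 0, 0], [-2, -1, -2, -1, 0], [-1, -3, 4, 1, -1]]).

The matrix is lower triangular, so the determinant is the product of the diagonal entries:
det = (5) · (4) · (-4) · (-1) · (-1) = -80

-80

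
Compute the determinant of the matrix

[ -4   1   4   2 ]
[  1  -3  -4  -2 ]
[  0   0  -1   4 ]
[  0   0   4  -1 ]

The matrix is block upper-triangular with a 2×2 block and a 2×2 block on the diagonal, so its determinant equals the product of the determinants of the diagonal blocks.
det of the 2×2 block = 11
det of the 2×2 block = -15
det = (11)·(-15) = -165

-165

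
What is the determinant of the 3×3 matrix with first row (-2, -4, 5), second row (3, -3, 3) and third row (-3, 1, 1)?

Expand along column 1:
  + (-2) · |-3 3; 1 1| = (-2)·(-3 − 3) = 12
  − 3 · |-4 5; 1 1| = −3·(-4 − 5) = 27
  + (-3) · |-4 5; -3 3| = (-3)·(-12 − (-15)) = -9
Sum: (12) + (27) + (-9) = 30

30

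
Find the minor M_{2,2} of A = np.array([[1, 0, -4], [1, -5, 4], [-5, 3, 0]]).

Delete row 2 and column 2; the remaining 2×2 submatrix is [1 -4; -5 0].
Its determinant is 1·0 − (-4)·(-5) = -20.

-20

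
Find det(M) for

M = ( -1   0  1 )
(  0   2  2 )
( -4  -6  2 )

Expand along column 1:
  + (-1) · |2 2; -6 2| = (-1)·(4 − (-12)) = -16
  + (-4) · |0 1; 2 2| = (-4)·(0 − 2) = 8
Sum: (-16) + (8) = -8

-8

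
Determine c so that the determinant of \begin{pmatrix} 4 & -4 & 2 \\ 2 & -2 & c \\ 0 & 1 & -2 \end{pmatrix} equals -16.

Expanding along the column containing c, det(B) is linear in c: det(B) = (-4)·c + (4).
Set (-4)·c + (4) = -16  ⇒  (-4)·c = -20  ⇒  c = 5.

5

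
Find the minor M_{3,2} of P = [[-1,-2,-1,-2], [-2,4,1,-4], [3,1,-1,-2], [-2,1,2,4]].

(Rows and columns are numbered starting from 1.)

The minor is -24.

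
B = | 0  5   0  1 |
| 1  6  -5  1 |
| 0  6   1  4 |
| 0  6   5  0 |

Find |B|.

76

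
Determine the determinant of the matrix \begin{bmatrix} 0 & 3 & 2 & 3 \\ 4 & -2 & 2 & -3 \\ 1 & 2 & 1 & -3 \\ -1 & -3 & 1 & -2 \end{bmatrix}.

The determinant is -208.

Expand along row 1 (it has 1 zero):
  − (3) · M_12   where M_12 = det([4 2 -3; 1 1 -3; -1 1 -2]) = 8
  + (2) · M_13   where M_13 = det([4 -2 -3; 1 2 -3; -1 -3 -2]) = -59
  − (3) · M_14   where M_14 = det([4 -2 2; 1 2 1; -1 -3 1]) = 22
det = (-1)·(3)·(8) + (+1)·(2)·(-59) + (-1)·(3)·(22) = -208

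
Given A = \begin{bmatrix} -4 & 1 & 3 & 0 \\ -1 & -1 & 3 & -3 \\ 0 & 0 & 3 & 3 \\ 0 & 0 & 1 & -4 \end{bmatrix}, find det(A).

A is block upper-triangular with a 2×2 block and a 2×2 block on the diagonal, so its determinant equals the product of the determinants of the diagonal blocks.
det of the 2×2 block = 5
det of the 2×2 block = -15
det = (5)·(-15) = -75

-75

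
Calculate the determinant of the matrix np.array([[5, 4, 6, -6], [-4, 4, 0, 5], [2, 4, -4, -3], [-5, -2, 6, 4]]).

848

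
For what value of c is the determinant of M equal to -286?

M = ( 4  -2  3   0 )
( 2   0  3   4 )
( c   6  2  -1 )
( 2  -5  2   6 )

Expanding along the column containing c, det(M) is linear in c: det(M) = (-80)·c + (34).
Set (-80)·c + (34) = -286  ⇒  (-80)·c = -320  ⇒  c = 4.

c = 4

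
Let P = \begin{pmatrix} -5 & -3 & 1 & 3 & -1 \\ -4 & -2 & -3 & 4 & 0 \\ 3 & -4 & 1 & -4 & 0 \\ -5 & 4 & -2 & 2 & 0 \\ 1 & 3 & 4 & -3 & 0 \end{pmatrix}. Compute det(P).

-232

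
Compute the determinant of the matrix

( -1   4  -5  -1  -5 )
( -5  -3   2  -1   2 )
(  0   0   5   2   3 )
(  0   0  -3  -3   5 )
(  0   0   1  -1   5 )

The determinant is 184.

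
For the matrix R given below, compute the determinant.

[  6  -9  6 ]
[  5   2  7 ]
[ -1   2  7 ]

450

Expand along row 1:
  + 6 · |2 7; 2 7| = 6·(14 − 14) = 0
  − (-9) · |5 7; -1 7| = −(-9)·(35 − (-7)) = 378
  + 6 · |5 2; -1 2| = 6·(10 − (-2)) = 72
Sum: (0) + (378) + (72) = 450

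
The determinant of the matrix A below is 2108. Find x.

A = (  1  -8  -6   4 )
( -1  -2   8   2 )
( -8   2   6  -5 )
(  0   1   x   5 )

9

Expanding along the row containing x, det(A) is linear in x: det(A) = (-102)·x + (3026).
Set (-102)·x + (3026) = 2108  ⇒  (-102)·x = -918  ⇒  x = 9.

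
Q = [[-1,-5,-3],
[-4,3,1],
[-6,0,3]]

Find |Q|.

Expand along column 2:
  − (-5) · |-4 1; -6 3| = −(-5)·(-12 − (-6)) = -30
  + 3 · |-1 -3; -6 3| = 3·(-3 − 18) = -63
Sum: (-30) + (-63) = -93

-93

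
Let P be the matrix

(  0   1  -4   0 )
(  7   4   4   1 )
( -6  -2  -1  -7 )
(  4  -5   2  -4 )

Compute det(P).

1526

Expand along row 1 (it has 2 zeros):
  − (1) · M_12   where M_12 = det([7 4 1; -6 -1 -7; 4 2 -4]) = -90
  + (-4) · M_13   where M_13 = det([7 4 1; -6 -2 -7; 4 -5 -4]) = -359
det = (-1)·(1)·(-90) + (+1)·(-4)·(-359) = 1526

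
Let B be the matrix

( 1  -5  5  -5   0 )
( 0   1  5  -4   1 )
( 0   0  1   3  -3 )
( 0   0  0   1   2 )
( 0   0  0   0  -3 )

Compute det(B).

The determinant is -3.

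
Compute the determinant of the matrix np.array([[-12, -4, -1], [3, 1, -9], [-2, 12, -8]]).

-1406

Expand along row 1:
  + (-12) · |1 -9; 12 -8| = (-12)·(-8 − (-108)) = -1200
  − (-4) · |3 -9; -2 -8| = −(-4)·(-24 − 18) = -168
  + (-1) · |3 1; -2 12| = (-1)·(36 − (-2)) = -38
Sum: (-1200) + (-168) + (-38) = -1406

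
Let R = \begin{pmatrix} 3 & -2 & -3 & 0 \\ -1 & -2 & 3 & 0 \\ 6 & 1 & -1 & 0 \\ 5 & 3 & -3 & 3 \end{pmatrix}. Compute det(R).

|R| = -210

Expand along column 4 (it has 3 zeros):
  + (3) · M_44   where M_44 = det([3 -2 -3; -1 -2 3; 6 1 -1]) = -70
det = (+1)·(3)·(-70) = -210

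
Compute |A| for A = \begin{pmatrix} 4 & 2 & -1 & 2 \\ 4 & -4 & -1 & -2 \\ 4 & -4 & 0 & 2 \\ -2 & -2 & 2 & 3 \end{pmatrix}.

Expand along row 3 (it has 1 zero):
  + (4) · M_31   where M_31 = det([2 -1 2; -4 -1 -2; -2 2 3]) = -34
  − (-4) · M_32   where M_32 = det([4 -1 2; 4 -1 -2; -2 2 3]) = 24
  − (2) · M_34   where M_34 = det([4 2 -1; 4 -4 -1; -2 -2 2]) = -36
det = (+1)·(4)·(-34) + (-1)·(-4)·(24) + (-1)·(2)·(-36) = 32

|A| = 32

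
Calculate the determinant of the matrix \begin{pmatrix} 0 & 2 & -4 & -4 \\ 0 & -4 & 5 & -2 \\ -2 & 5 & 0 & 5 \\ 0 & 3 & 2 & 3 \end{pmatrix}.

Expand along column 1 (it has 3 zeros):
  + (-2) · M_31   where M_31 = det([2 -4 -4; -4 5 -2; 3 2 3]) = 106
det = (+1)·(-2)·(106) = -212

-212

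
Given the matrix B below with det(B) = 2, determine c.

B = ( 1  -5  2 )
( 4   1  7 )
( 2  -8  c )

Expanding along the row containing c, det(B) is linear in c: det(B) = (21)·c + (-82).
Set (21)·c + (-82) = 2  ⇒  (21)·c = 84  ⇒  c = 4.

c = 4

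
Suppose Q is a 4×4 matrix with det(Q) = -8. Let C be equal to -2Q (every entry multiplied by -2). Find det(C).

For a 4×4 matrix, det(-2Q) = (-2)^4·det(Q) = 16·det(Q).
det(C) = (16)·(-8) = -128

-128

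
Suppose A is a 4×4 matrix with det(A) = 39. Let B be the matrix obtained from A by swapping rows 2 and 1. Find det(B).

Swapping two rows multiplies the determinant by −1.
det(B) = (-1)·(39) = -39

|B| = -39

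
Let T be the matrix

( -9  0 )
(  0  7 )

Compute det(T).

det(T) = (-9)·7 − 0·0 = -63 − 0 = -63

|T| = -63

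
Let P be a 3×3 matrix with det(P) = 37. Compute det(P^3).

50653

det(P^3) = (det P)^3 = (37)^3 = 50653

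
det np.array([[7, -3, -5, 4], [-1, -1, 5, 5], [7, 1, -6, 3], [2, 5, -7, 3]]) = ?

-965

Expand along row 1:
  + (7) · M_11   where M_11 = det([-1 5 5; 1 -6 3; 5 -7 3]) = 172
  − (-3) · M_12   where M_12 = det([-1 5 5; 7 -6 3; 2 -7 3]) = -263
  + (-5) · M_13   where M_13 = det([-1 -1 5; 7 1 3; 2 5 3]) = 192
  − (4) · M_14   where M_14 = det([-1 -1 5; 7 1 -6; 2 5 -7]) = 105
det = (+1)·(7)·(172) + (-1)·(-3)·(-263) + (+1)·(-5)·(192) + (-1)·(4)·(105) = -965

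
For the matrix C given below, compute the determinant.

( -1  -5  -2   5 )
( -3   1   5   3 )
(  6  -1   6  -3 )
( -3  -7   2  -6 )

det(C) = 3825

Expand along row 1:
  + (-1) · M_11   where M_11 = det([1 5 3; -1 6 -3; -7 2 -6]) = 165
  − (-5) · M_12   where M_12 = det([-3 5 3; 6 6 -3; -3 2 -6]) = 405
  + (-2) · M_13   where M_13 = det([-3 1 3; 6 -1 -3; -3 -7 -6]) = -45
  − (5) · M_14   where M_14 = det([-3 1 5; 6 -1 6; -3 -7 2]) = -375
det = (+1)·(-1)·(165) + (-1)·(-5)·(405) + (+1)·(-2)·(-45) + (-1)·(5)·(-375) = 3825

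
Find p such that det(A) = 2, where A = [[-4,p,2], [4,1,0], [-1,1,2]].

Expanding along the column containing p, det(A) is linear in p: det(A) = (-8)·p + (2).
Set (-8)·p + (2) = 2  ⇒  (-8)·p = 0  ⇒  p = 0.

0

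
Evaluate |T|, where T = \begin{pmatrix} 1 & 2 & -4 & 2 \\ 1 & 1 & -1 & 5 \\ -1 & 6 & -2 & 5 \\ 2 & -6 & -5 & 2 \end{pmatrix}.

Expand along row 1:
  + (1) · M_11   where M_11 = det([1 -1 5; 6 -2 5; -6 -5 2]) = -147
  − (2) · M_12   where M_12 = det([1 -1 5; -1 -2 5; 2 -5 2]) = 54
  + (-4) · M_13   where M_13 = det([1 1 5; -1 6 5; 2 -6 2]) = 24
  − (2) · M_14   where M_14 = det([1 1 -1; -1 6 -2; 2 -6 -5]) = -45
det = (+1)·(1)·(-147) + (-1)·(2)·(54) + (+1)·(-4)·(24) + (-1)·(2)·(-45) = -261

-261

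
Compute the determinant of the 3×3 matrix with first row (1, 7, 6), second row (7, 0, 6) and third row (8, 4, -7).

Expand along column 2:
  − 7 · |7 6; 8 -7| = −7·(-49 − 48) = 679
  − 4 · |1 6; 7 6| = −4·(6 − 42) = 144
Sum: (679) + (144) = 823

The determinant is 823.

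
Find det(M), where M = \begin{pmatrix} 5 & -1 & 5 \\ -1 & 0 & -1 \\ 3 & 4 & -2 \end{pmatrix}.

Expand along column 2:
  − (-1) · |-1 -1; 3 -2| = −(-1)·(2 − (-3)) = 5
  − 4 · |5 5; -1 -1| = −4·(-5 − (-5)) = 0
Sum: (5) + (0) = 5

5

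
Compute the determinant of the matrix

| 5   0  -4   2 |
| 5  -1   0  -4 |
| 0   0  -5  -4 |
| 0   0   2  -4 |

-140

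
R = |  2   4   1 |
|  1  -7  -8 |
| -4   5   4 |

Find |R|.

113

Expand along row 1:
  + 2 · |-7 -8; 5 4| = 2·(-28 − (-40)) = 24
  − 4 · |1 -8; -4 4| = −4·(4 − 32) = 112
  + 1 · |1 -7; -4 5| = 1·(5 − 28) = -23
Sum: (24) + (112) + (-23) = 113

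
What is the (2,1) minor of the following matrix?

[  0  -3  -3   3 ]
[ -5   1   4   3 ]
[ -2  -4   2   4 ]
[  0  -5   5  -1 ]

The minor is 108.

Delete row 2 and column 1; the remaining 3×3 submatrix is [-3 -3 3; -4 2 4; -5 5 -1].
Its determinant is 108.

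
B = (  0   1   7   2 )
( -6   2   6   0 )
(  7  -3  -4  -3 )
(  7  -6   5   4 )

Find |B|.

Expand along row 1 (it has 1 zero):
  − (1) · M_12   where M_12 = det([-6 6 0; 7 -4 -3; 7 5 4]) = -288
  + (7) · M_13   where M_13 = det([-6 2 0; 7 -3 -3; 7 -6 4]) = 82
  − (2) · M_14   where M_14 = det([-6 2 6; 7 -3 -4; 7 -6 5]) = -18
det = (-1)·(1)·(-288) + (+1)·(7)·(82) + (-1)·(2)·(-18) = 898

|B| = 898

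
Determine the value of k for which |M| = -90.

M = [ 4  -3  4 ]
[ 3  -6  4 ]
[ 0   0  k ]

Expanding along the column containing k, det(M) is linear in k: det(M) = (-15)·k + (0).
Set (-15)·k + (0) = -90  ⇒  (-15)·k = -90  ⇒  k = 6.

k = 6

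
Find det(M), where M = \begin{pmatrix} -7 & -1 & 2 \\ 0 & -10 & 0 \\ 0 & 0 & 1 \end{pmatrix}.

det(M) = 70

M is upper triangular, so det(M) is the product of the diagonal entries:
det = (-7) · (-10) · (1) = 70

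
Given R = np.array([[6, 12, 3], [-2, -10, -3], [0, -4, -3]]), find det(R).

Expand along row 3:
  − (-4) · |6 3; -2 -3| = −(-4)·(-18 − (-6)) = -48
  + (-3) · |6 12; -2 -10| = (-3)·(-60 − (-24)) = 108
Sum: (-48) + (108) = 60

|R| = 60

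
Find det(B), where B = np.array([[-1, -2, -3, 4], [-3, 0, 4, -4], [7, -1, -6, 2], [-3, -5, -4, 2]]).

Expand along row 2 (it has 1 zero):
  − (-3) · M_21   where M_21 = det([-2 -3 4; -1 -6 2; -5 -4 2]) = -72
  − (4) · M_23   where M_23 = det([-1 -2 4; 7 -1 2; -3 -5 2]) = -120
  + (-4) · M_24   where M_24 = det([-1 -2 -3; 7 -1 -6; -3 -5 -4]) = 48
det = (-1)·(-3)·(-72) + (-1)·(4)·(-120) + (+1)·(-4)·(48) = 72

72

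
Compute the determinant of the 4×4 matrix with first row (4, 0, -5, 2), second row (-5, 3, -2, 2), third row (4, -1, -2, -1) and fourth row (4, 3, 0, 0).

Expand along row 4 (it has 2 zeros):
  − (4) · M_41   where M_41 = det([0 -5 2; 3 -2 2; -1 -2 -1]) = -21
  + (3) · M_42   where M_42 = det([4 -5 2; -5 -2 2; 4 -2 -1]) = 45
det = (-1)·(4)·(-21) + (+1)·(3)·(45) = 219

The determinant is 219.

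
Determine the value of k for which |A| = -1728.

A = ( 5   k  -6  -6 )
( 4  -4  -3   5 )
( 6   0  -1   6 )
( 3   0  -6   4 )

Expanding along the column containing k, det(A) is linear in k: det(A) = (19)·k + (-1576).
Set (19)·k + (-1576) = -1728  ⇒  (19)·k = -152  ⇒  k = -8.

k = -8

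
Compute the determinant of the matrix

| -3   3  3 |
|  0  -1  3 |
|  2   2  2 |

Expand along row 2:
  + (-1) · |-3 3; 2 2| = (-1)·(-6 − 6) = 12
  − 3 · |-3 3; 2 2| = −3·(-6 − 6) = 36
Sum: (12) + (36) = 48

48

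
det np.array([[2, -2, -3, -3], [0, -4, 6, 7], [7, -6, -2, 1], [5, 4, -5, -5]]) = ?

236

Expand along row 2 (it has 1 zero):
  + (-4) · M_22   where M_22 = det([2 -3 -3; 7 -2 1; 5 -5 -5]) = -15
  − (6) · M_23   where M_23 = det([2 -2 -3; 7 -6 1; 5 4 -5]) = -202
  + (7) · M_24   where M_24 = det([2 -2 -3; 7 -6 -2; 5 4 -5]) = -148
det = (+1)·(-4)·(-15) + (-1)·(6)·(-202) + (+1)·(7)·(-148) = 236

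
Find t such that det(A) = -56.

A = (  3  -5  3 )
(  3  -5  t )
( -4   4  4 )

t = -4

Expanding along the row containing t, det(A) is linear in t: det(A) = (8)·t + (-24).
Set (8)·t + (-24) = -56  ⇒  (8)·t = -32  ⇒  t = -4.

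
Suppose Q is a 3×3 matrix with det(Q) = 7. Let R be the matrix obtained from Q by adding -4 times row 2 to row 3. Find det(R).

7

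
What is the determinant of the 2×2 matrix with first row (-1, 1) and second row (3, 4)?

det = (-1)·4 − 1·3 = -4 − 3 = -7

-7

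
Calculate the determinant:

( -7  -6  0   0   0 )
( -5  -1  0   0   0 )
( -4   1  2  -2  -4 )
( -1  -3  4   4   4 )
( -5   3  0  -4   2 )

The matrix is block lower-triangular with a 2×2 block and a 3×3 block on the diagonal, so its determinant equals the product of the determinants of the diagonal blocks.
det of the 2×2 block = -23
det of the 3×3 block = 128
det = (-23)·(128) = -2944

-2944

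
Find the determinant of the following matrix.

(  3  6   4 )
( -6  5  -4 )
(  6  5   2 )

-222

Expand along row 1:
  + 3 · |5 -4; 5 2| = 3·(10 − (-20)) = 90
  − 6 · |-6 -4; 6 2| = −6·(-12 − (-24)) = -72
  + 4 · |-6 5; 6 5| = 4·(-30 − 30) = -240
Sum: (90) + (-72) + (-240) = -222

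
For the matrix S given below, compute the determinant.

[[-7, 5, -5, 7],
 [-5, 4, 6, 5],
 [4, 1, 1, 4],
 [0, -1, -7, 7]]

Expand along row 4 (it has 1 zero):
  + (-1) · M_42   where M_42 = det([-7 -5 7; -5 6 5; 4 1 4]) = -536
  − (-7) · M_43   where M_43 = det([-7 5 7; -5 4 5; 4 1 4]) = -24
  + (7) · M_44   where M_44 = det([-7 5 -5; -5 4 6; 4 1 1]) = 264
det = (+1)·(-1)·(-536) + (-1)·(-7)·(-24) + (+1)·(7)·(264) = 2216

det(S) = 2216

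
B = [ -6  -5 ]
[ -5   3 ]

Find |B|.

-43

det(B) = (-6)·3 − (-5)·(-5) = -18 − 25 = -43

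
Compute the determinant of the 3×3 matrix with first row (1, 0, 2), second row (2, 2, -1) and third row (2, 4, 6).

24

Expand along column 2:
  + 2 · |1 2; 2 6| = 2·(6 − 4) = 4
  − 4 · |1 2; 2 -1| = −4·(-1 − 4) = 20
Sum: (4) + (20) = 24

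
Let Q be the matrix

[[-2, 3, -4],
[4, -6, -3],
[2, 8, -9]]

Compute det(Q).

-242

Expand along row 1:
  + (-2) · |-6 -3; 8 -9| = (-2)·(54 − (-24)) = -156
  − 3 · |4 -3; 2 -9| = −3·(-36 − (-6)) = 90
  + (-4) · |4 -6; 2 8| = (-4)·(32 − (-12)) = -176
Sum: (-156) + (90) + (-176) = -242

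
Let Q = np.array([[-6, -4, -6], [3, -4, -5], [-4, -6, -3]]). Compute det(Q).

The determinant is 196.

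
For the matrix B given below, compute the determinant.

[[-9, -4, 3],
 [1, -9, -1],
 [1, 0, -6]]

|B| = -479

Expand along row 3:
  + 1 · |-4 3; -9 -1| = 1·(4 − (-27)) = 31
  + (-6) · |-9 -4; 1 -9| = (-6)·(81 − (-4)) = -510
Sum: (31) + (-510) = -479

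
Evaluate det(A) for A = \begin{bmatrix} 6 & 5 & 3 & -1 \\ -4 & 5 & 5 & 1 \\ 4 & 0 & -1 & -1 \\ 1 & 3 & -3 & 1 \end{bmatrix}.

det(A) = -64

Expand along row 3 (it has 1 zero):
  + (4) · M_31   where M_31 = det([5 3 -1; 5 5 1; 3 -3 1]) = 64
  + (-1) · M_33   where M_33 = det([6 5 -1; -4 5 1; 1 3 1]) = 54
  − (-1) · M_34   where M_34 = det([6 5 3; -4 5 5; 1 3 -3]) = -266
det = (+1)·(4)·(64) + (+1)·(-1)·(54) + (-1)·(-1)·(-266) = -64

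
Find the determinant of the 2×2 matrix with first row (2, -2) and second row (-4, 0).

The determinant is -8.

det = 2·0 − (-2)·(-4) = 0 − 8 = -8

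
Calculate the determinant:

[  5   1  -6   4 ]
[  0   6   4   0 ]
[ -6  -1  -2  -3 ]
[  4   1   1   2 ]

The determinant is 30.

Expand along row 2 (it has 2 zeros):
  + (6) · M_22   where M_22 = det([5 -6 4; -6 -2 -3; 4 1 2]) = 3
  − (4) · M_23   where M_23 = det([5 1 4; -6 -1 -3; 4 1 2]) = -3
det = (+1)·(6)·(3) + (-1)·(4)·(-3) = 30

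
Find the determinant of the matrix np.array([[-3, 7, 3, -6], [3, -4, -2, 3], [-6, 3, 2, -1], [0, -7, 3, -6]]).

-39

Expand along row 4 (it has 1 zero):
  + (-7) · M_42   where M_42 = det([-3 3 -6; 3 -2 3; -6 2 -1]) = 3
  − (3) · M_43   where M_43 = det([-3 7 -6; 3 -4 3; -6 3 -1]) = 0
  + (-6) · M_44   where M_44 = det([-3 7 3; 3 -4 -2; -6 3 2]) = 3
det = (+1)·(-7)·(3) + (-1)·(3)·(0) + (+1)·(-6)·(3) = -39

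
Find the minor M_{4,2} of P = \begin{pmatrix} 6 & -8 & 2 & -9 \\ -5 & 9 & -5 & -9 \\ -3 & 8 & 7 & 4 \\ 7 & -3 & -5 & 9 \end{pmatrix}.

Delete row 4 and column 2; the remaining 3×3 submatrix is [6 2 -9; -5 -5 -9; -3 7 4].
Its determinant is 802.

802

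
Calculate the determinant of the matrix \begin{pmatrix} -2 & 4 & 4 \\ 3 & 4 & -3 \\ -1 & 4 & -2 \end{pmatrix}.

Expand along column 1:
  + (-2) · |4 -3; 4 -2| = (-2)·(-8 − (-12)) = -8
  − 3 · |4 4; 4 -2| = −3·(-8 − 16) = 72
  + (-1) · |4 4; 4 -3| = (-1)·(-12 − 16) = 28
Sum: (-8) + (72) + (28) = 92

92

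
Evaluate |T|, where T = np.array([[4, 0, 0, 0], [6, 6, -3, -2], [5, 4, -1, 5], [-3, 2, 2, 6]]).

Expand along row 1 (it has 3 zeros):
  + (4) · M_11   where M_11 = det([6 -3 -2; 4 -1 5; 2 2 6]) = -74
det = (+1)·(4)·(-74) = -296

The determinant is -296.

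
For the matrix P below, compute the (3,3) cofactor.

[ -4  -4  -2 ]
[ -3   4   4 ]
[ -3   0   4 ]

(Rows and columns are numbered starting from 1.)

-28

Delete row 3 and column 3; the remaining 2×2 submatrix is [-4 -4; -3 4].
Its determinant is (-4)·4 − (-4)·(-3) = -28.
The cofactor carries sign (−1)^(3+3) = +1, so C_{3,3} = +(-28) = -28.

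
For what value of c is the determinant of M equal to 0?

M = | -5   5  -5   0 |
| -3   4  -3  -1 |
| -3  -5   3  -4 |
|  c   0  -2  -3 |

Expanding along the row containing c, det(M) is linear in c: det(M) = (30)·c + (210).
Set (30)·c + (210) = 0  ⇒  (30)·c = -210  ⇒  c = -7.

-7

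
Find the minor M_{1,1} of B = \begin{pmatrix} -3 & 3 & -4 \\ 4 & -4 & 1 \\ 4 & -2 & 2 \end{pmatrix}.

Delete row 1 and column 1; the remaining 2×2 submatrix is [-4 1; -2 2].
Its determinant is (-4)·2 − 1·(-2) = -6.

-6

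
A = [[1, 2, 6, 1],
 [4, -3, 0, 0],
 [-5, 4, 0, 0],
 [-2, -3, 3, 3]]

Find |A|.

Expand along row 2 (it has 2 zeros):
  − (4) · M_21   where M_21 = det([2 6 1; 4 0 0; -3 3 3]) = -60
  + (-3) · M_22   where M_22 = det([1 6 1; -5 0 0; -2 3 3]) = 75
det = (-1)·(4)·(-60) + (+1)·(-3)·(75) = 15

15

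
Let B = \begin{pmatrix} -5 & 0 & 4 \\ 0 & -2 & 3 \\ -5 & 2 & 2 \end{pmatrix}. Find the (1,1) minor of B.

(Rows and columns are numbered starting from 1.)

The minor is -10.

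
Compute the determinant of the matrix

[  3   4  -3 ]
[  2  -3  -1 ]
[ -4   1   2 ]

15

Expand along row 1:
  + 3 · |-3 -1; 1 2| = 3·(-6 − (-1)) = -15
  − 4 · |2 -1; -4 2| = −4·(4 − 4) = 0
  + (-3) · |2 -3; -4 1| = (-3)·(2 − 12) = 30
Sum: (-15) + (0) + (30) = 15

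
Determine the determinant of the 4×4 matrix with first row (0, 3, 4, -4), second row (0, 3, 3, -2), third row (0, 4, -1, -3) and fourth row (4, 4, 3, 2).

Expand along column 1 (it has 3 zeros):
  − (4) · M_41   where M_41 = det([3 4 -4; 3 3 -2; 4 -1 -3]) = 31
det = (-1)·(4)·(31) = -124

-124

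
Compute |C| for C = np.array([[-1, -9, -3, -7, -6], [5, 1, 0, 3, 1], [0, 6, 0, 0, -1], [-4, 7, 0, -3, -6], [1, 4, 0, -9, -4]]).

Expand along column 3 (it has 4 zeros):
  + (-3) · M_13   where M_13 = det([5 1 3 1; 0 6 0 -1; -4 7 -3 -6; 1 4 -9 -4]) = -1059
det = (+1)·(-3)·(-1059) = 3177

3177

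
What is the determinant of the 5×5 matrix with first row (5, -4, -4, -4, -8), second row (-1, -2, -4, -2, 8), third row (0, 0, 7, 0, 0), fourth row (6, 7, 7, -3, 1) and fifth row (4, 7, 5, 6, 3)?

Expand along row 3 (it has 4 zeros):
  + (7) · M_33   where M_33 = det([5 -4 -4 -8; -1 -2 -2 8; 6 7 -3 1; 4 7 6 3]) = 4054
det = (+1)·(7)·(4054) = 28378

28378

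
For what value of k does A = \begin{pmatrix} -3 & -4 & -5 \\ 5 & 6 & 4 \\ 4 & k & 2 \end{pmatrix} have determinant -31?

7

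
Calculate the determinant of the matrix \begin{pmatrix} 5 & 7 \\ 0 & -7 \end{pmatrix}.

det = 5·(-7) − 7·0 = -35 − 0 = -35

The determinant is -35.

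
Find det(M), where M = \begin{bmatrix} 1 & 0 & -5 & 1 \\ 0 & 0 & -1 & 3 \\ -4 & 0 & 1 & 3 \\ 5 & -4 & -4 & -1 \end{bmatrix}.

Expand along column 2 (it has 3 zeros):
  + (-4) · M_42   where M_42 = det([1 -5 1; 0 -1 3; -4 1 3]) = 50
det = (+1)·(-4)·(50) = -200

-200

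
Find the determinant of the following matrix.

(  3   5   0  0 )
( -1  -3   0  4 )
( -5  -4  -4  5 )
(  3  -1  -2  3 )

-384

Expand along row 1 (it has 2 zeros):
  + (3) · M_11   where M_11 = det([-3 0 4; -4 -4 5; -1 -2 3]) = 22
  − (5) · M_12   where M_12 = det([-1 0 4; -5 -4 5; 3 -2 3]) = 90
det = (+1)·(3)·(22) + (-1)·(5)·(90) = -384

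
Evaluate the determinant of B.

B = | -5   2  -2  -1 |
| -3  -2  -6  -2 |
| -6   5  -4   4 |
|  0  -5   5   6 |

det(B) = -1533

Expand along row 4 (it has 1 zero):
  + (-5) · M_42   where M_42 = det([-5 -2 -1; -3 -6 -2; -6 -4 4]) = 136
  − (5) · M_43   where M_43 = det([-5 2 -1; -3 -2 -2; -6 5 4]) = 65
  + (6) · M_44   where M_44 = det([-5 2 -2; -3 -2 -6; -6 5 -4]) = -88
det = (+1)·(-5)·(136) + (-1)·(5)·(65) + (+1)·(6)·(-88) = -1533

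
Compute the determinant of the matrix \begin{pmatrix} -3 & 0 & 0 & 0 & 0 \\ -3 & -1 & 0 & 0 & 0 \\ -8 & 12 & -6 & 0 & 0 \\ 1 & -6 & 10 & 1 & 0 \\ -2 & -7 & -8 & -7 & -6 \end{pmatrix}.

The matrix is lower triangular, so the determinant is the product of the diagonal entries:
det = (-3) · (-1) · (-6) · (1) · (-6) = 108

108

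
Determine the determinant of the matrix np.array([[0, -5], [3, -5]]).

det = 0·(-5) − (-5)·3 = 0 − (-15) = 15

15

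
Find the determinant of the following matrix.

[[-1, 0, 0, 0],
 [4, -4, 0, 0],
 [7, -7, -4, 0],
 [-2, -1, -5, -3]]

48

The matrix is lower triangular, so the determinant is the product of the diagonal entries:
det = (-1) · (-4) · (-4) · (-3) = 48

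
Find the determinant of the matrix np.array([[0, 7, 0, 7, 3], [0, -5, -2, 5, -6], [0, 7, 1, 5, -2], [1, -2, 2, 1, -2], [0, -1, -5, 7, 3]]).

Expand along column 1 (it has 4 zeros):
  − (1) · M_41   where M_41 = det([7 0 7 3; -5 -2 5 -6; 7 1 5 -2; -1 -5 7 3]) = 1100
det = (-1)·(1)·(1100) = -1100

The determinant is -1100.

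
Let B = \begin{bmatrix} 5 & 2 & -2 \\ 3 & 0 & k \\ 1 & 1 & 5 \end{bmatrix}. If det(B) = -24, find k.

Expanding along the column containing k, det(B) is linear in k: det(B) = (-3)·k + (-36).
Set (-3)·k + (-36) = -24  ⇒  (-3)·k = 12  ⇒  k = -4.

-4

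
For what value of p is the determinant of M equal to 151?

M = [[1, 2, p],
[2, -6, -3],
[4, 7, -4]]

Expanding along the column containing p, det(M) is linear in p: det(M) = (38)·p + (37).
Set (38)·p + (37) = 151  ⇒  (38)·p = 114  ⇒  p = 3.

p = 3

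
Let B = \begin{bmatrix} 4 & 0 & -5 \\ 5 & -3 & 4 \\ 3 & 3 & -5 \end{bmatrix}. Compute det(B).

det(B) = -108

Expand along column 2:
  + (-3) · |4 -5; 3 -5| = (-3)·(-20 − (-15)) = 15
  − 3 · |4 -5; 5 4| = −3·(16 − (-25)) = -123
Sum: (15) + (-123) = -108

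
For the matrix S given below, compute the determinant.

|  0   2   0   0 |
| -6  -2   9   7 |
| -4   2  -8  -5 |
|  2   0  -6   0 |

Expand along row 1 (it has 3 zeros):
  − (2) · M_12   where M_12 = det([-6 9 7; -4 -8 -5; 2 -6 0]) = 370
det = (-1)·(2)·(370) = -740

-740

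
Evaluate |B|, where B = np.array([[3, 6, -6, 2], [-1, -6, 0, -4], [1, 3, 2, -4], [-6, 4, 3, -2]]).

1598

Expand along row 2 (it has 1 zero):
  − (-1) · M_21   where M_21 = det([6 -6 2; 3 2 -4; 4 3 -2]) = 110
  + (-6) · M_22   where M_22 = det([3 -6 2; 1 2 -4; -6 3 -2]) = -102
  + (-4) · M_24   where M_24 = det([3 6 -6; 1 3 2; -6 4 3]) = -219
det = (-1)·(-1)·(110) + (+1)·(-6)·(-102) + (+1)·(-4)·(-219) = 1598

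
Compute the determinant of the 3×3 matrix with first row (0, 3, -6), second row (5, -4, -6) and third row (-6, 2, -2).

The determinant is 222.

Expand along row 1:
  − 3 · |5 -6; -6 -2| = −3·(-10 − 36) = 138
  + (-6) · |5 -4; -6 2| = (-6)·(10 − 24) = 84
Sum: (138) + (84) = 222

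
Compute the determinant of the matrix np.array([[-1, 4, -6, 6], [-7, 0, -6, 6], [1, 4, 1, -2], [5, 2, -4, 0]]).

-752

Expand along row 2 (it has 1 zero):
  − (-7) · M_21   where M_21 = det([4 -6 6; 4 1 -2; 2 -4 0]) = -116
  − (-6) · M_23   where M_23 = det([-1 4 6; 1 4 -2; 5 2 0]) = -152
  + (6) · M_24   where M_24 = det([-1 4 -6; 1 4 1; 5 2 -4]) = 162
det = (-1)·(-7)·(-116) + (-1)·(-6)·(-152) + (+1)·(6)·(162) = -752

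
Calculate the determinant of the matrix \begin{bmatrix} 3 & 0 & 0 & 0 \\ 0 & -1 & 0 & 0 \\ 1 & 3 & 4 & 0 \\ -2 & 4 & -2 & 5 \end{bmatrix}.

The matrix is lower triangular, so the determinant is the product of the diagonal entries:
det = (3) · (-1) · (4) · (5) = -60

-60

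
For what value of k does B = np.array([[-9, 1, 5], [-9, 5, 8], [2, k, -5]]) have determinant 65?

Expanding along the column containing k, det(B) is linear in k: det(B) = (27)·k + (146).
Set (27)·k + (146) = 65  ⇒  (27)·k = -81  ⇒  k = -3.

k = -3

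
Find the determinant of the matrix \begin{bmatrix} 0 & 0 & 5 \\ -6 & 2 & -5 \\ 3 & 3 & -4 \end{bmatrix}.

-120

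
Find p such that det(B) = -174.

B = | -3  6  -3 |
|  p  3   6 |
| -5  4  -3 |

p = -8

Expanding along the row containing p, det(B) is linear in p: det(B) = (6)·p + (-126).
Set (6)·p + (-126) = -174  ⇒  (6)·p = -48  ⇒  p = -8.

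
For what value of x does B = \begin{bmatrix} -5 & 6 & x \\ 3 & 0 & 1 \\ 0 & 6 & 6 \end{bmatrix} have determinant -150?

Expanding along the column containing x, det(B) is linear in x: det(B) = (18)·x + (-78).
Set (18)·x + (-78) = -150  ⇒  (18)·x = -72  ⇒  x = -4.

x = -4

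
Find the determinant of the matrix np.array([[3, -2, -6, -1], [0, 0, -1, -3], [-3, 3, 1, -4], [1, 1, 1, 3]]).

Expand along row 2 (it has 2 zeros):
  − (-1) · M_23   where M_23 = det([3 -2 -1; -3 3 -4; 1 1 3]) = 35
  + (-3) · M_24   where M_24 = det([3 -2 -6; -3 3 1; 1 1 1]) = 34
det = (-1)·(-1)·(35) + (+1)·(-3)·(34) = -67

The determinant is -67.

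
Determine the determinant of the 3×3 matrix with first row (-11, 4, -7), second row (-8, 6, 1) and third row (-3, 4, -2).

198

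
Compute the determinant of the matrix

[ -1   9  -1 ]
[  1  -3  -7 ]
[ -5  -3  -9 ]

Expand along column 1:
  + (-1) · |-3 -7; -3 -9| = (-1)·(27 − 21) = -6
  − 1 · |9 -1; -3 -9| = −1·(-81 − 3) = 84
  + (-5) · |9 -1; -3 -7| = (-5)·(-63 − 3) = 330
Sum: (-6) + (84) + (330) = 408

The determinant is 408.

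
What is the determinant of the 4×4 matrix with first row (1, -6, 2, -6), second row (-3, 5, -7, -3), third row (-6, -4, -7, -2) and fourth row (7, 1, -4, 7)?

The determinant is -5224.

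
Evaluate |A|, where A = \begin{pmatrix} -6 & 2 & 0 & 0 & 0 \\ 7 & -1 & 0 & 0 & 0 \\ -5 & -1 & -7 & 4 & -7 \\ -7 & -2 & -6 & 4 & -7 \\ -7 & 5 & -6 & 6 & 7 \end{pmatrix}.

A is block lower-triangular with a 2×2 block and a 3×3 block on the diagonal, so its determinant equals the product of the determinants of the diagonal blocks.
det of the 2×2 block = -8
det of the 3×3 block = -70
det = (-8)·(-70) = 560

det(A) = 560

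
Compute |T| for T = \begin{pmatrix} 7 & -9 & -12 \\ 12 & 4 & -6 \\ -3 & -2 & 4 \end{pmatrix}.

442

Expand along column 1:
  + 7 · |4 -6; -2 4| = 7·(16 − 12) = 28
  − 12 · |-9 -12; -2 4| = −12·(-36 − 24) = 720
  + (-3) · |-9 -12; 4 -6| = (-3)·(54 − (-48)) = -306
Sum: (28) + (720) + (-306) = 442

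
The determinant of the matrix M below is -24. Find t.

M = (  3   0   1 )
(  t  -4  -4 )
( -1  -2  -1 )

4

Expanding along the column containing t, det(M) is linear in t: det(M) = (-2)·t + (-16).
Set (-2)·t + (-16) = -24  ⇒  (-2)·t = -8  ⇒  t = 4.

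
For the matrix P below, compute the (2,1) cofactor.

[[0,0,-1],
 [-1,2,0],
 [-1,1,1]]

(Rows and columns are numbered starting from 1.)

The cofactor is -1.

Delete row 2 and column 1; the remaining 2×2 submatrix is [0 -1; 1 1].
Its determinant is 0·1 − (-1)·1 = 1.
The cofactor carries sign (−1)^(2+1) = −1, so C_{2,1} = −(1) = -1.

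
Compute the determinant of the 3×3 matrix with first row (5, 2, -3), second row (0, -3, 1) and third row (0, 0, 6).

-90

The matrix is upper triangular, so the determinant is the product of the diagonal entries:
det = (5) · (-3) · (6) = -90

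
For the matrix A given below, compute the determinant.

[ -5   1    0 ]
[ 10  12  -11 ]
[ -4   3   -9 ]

Expand along row 1:
  + (-5) · |12 -11; 3 -9| = (-5)·(-108 − (-33)) = 375
  − 1 · |10 -11; -4 -9| = −1·(-90 − 44) = 134
Sum: (375) + (134) = 509

The determinant is 509.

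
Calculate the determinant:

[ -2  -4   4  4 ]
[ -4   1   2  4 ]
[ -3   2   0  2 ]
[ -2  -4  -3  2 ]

Expand along row 3 (it has 1 zero):
  + (-3) · M_31   where M_31 = det([-4 4 4; 1 2 4; -4 -3 2]) = -116
  − (2) · M_32   where M_32 = det([-2 4 4; -4 2 4; -2 -3 2]) = 32
  − (2) · M_34   where M_34 = det([-2 -4 4; -4 1 2; -2 -4 -3]) = 126
det = (+1)·(-3)·(-116) + (-1)·(2)·(32) + (-1)·(2)·(126) = 32

The determinant is 32.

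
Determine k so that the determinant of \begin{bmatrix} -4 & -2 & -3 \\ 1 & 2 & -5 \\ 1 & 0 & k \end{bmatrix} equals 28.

k = -2

Expanding along the row containing k, det(M) is linear in k: det(M) = (-6)·k + (16).
Set (-6)·k + (16) = 28  ⇒  (-6)·k = 12  ⇒  k = -2.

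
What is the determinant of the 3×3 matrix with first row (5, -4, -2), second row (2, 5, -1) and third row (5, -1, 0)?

Expand along column 3:
  + (-2) · |2 5; 5 -1| = (-2)·(-2 − 25) = 54
  − (-1) · |5 -4; 5 -1| = −(-1)·(-5 − (-20)) = 15
Sum: (54) + (15) = 69

69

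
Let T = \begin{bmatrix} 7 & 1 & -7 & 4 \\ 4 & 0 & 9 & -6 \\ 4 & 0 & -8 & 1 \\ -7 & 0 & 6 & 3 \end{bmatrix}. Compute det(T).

99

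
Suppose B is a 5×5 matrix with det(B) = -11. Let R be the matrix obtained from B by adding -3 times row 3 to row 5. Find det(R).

det(R) = -11

Adding a multiple of one row to another leaves the determinant unchanged.
det(R) = (1)·(-11) = -11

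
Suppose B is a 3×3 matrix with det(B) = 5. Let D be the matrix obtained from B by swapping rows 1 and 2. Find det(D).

|D| = -5

Swapping two rows multiplies the determinant by −1.
det(D) = (-1)·(5) = -5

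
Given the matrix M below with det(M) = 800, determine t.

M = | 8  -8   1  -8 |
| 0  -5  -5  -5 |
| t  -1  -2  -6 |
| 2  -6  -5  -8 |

Expanding along the row containing t, det(M) is linear in t: det(M) = (-90)·t + (170).
Set (-90)·t + (170) = 800  ⇒  (-90)·t = 630  ⇒  t = -7.

-7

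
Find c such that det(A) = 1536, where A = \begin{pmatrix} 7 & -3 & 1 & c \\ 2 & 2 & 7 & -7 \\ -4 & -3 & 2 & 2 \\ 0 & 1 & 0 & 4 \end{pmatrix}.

Expanding along the row containing c, det(A) is linear in c: det(A) = (32)·c + (1312).
Set (32)·c + (1312) = 1536  ⇒  (32)·c = 224  ⇒  c = 7.

7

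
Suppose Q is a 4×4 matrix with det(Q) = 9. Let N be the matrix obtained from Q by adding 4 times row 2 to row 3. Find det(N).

Adding a multiple of one row to another leaves the determinant unchanged.
det(N) = (1)·(9) = 9

9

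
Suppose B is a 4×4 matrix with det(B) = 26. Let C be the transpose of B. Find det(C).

26

det(Bᵀ) = det(B).
det(C) = (1)·(26) = 26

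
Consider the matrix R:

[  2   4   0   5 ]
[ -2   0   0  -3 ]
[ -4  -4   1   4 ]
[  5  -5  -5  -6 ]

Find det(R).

Expand along row 2 (it has 2 zeros):
  − (-2) · M_21   where M_21 = det([4 0 5; -4 1 4; -5 -5 -6]) = 181
  + (-3) · M_24   where M_24 = det([2 4 0; -4 -4 1; 5 -5 -5]) = -10
det = (-1)·(-2)·(181) + (+1)·(-3)·(-10) = 392

det(R) = 392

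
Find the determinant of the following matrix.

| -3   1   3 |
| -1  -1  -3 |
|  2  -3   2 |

44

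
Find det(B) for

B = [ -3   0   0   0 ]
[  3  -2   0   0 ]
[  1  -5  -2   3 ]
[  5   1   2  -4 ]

B is block lower-triangular with a 2×2 block and a 2×2 block on the diagonal, so its determinant equals the product of the determinants of the diagonal blocks.
det of the 2×2 block = 6
det of the 2×2 block = 2
det = (6)·(2) = 12

12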